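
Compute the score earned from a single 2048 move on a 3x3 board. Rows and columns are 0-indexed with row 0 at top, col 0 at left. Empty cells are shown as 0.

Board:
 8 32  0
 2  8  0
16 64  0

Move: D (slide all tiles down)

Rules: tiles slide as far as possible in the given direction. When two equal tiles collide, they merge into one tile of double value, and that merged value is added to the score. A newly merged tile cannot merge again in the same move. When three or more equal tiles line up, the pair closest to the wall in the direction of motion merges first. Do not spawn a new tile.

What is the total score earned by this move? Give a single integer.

Answer: 0

Derivation:
Slide down:
col 0: [8, 2, 16] -> [8, 2, 16]  score +0 (running 0)
col 1: [32, 8, 64] -> [32, 8, 64]  score +0 (running 0)
col 2: [0, 0, 0] -> [0, 0, 0]  score +0 (running 0)
Board after move:
 8 32  0
 2  8  0
16 64  0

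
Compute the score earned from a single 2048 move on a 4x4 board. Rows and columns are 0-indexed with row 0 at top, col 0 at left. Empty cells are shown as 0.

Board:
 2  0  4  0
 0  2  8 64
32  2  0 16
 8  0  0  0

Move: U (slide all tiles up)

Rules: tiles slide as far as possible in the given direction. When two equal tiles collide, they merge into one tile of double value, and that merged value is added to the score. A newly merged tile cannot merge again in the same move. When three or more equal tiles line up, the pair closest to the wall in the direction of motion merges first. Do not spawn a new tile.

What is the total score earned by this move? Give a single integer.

Answer: 4

Derivation:
Slide up:
col 0: [2, 0, 32, 8] -> [2, 32, 8, 0]  score +0 (running 0)
col 1: [0, 2, 2, 0] -> [4, 0, 0, 0]  score +4 (running 4)
col 2: [4, 8, 0, 0] -> [4, 8, 0, 0]  score +0 (running 4)
col 3: [0, 64, 16, 0] -> [64, 16, 0, 0]  score +0 (running 4)
Board after move:
 2  4  4 64
32  0  8 16
 8  0  0  0
 0  0  0  0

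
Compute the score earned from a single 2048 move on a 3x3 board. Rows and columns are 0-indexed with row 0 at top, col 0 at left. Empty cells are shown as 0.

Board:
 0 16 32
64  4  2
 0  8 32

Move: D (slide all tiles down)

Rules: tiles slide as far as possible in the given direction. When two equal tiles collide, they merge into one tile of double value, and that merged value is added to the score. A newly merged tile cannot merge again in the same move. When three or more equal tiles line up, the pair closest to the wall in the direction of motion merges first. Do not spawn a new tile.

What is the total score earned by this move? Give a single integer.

Answer: 0

Derivation:
Slide down:
col 0: [0, 64, 0] -> [0, 0, 64]  score +0 (running 0)
col 1: [16, 4, 8] -> [16, 4, 8]  score +0 (running 0)
col 2: [32, 2, 32] -> [32, 2, 32]  score +0 (running 0)
Board after move:
 0 16 32
 0  4  2
64  8 32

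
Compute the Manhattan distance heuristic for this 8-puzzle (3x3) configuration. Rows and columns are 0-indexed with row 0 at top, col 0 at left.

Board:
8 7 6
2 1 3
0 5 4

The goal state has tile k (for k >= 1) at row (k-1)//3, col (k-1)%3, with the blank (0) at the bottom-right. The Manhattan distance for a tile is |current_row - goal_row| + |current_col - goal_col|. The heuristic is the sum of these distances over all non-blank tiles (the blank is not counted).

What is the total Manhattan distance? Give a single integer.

Tile 8: (0,0)->(2,1) = 3
Tile 7: (0,1)->(2,0) = 3
Tile 6: (0,2)->(1,2) = 1
Tile 2: (1,0)->(0,1) = 2
Tile 1: (1,1)->(0,0) = 2
Tile 3: (1,2)->(0,2) = 1
Tile 5: (2,1)->(1,1) = 1
Tile 4: (2,2)->(1,0) = 3
Sum: 3 + 3 + 1 + 2 + 2 + 1 + 1 + 3 = 16

Answer: 16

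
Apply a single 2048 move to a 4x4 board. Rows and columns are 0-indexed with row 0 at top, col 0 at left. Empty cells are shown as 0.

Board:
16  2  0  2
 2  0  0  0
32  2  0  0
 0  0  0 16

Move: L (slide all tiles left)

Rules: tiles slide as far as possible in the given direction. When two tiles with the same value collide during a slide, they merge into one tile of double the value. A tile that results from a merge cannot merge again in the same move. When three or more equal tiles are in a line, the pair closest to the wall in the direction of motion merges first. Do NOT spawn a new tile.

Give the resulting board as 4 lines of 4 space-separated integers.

Answer: 16  4  0  0
 2  0  0  0
32  2  0  0
16  0  0  0

Derivation:
Slide left:
row 0: [16, 2, 0, 2] -> [16, 4, 0, 0]
row 1: [2, 0, 0, 0] -> [2, 0, 0, 0]
row 2: [32, 2, 0, 0] -> [32, 2, 0, 0]
row 3: [0, 0, 0, 16] -> [16, 0, 0, 0]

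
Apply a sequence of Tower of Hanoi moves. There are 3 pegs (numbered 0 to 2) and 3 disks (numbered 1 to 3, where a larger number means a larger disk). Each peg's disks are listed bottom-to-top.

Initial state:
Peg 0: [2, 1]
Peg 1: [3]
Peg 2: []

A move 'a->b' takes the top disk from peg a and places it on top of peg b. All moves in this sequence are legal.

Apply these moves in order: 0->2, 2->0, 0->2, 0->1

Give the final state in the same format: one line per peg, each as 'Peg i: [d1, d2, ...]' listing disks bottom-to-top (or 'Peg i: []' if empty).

After move 1 (0->2):
Peg 0: [2]
Peg 1: [3]
Peg 2: [1]

After move 2 (2->0):
Peg 0: [2, 1]
Peg 1: [3]
Peg 2: []

After move 3 (0->2):
Peg 0: [2]
Peg 1: [3]
Peg 2: [1]

After move 4 (0->1):
Peg 0: []
Peg 1: [3, 2]
Peg 2: [1]

Answer: Peg 0: []
Peg 1: [3, 2]
Peg 2: [1]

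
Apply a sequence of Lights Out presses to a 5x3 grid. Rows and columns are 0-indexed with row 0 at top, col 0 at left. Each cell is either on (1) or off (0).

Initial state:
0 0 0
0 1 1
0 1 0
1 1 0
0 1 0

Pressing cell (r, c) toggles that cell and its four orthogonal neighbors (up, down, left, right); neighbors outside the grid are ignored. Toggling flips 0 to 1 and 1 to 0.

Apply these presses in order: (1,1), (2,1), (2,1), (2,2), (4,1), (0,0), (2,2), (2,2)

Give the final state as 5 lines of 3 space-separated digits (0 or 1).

Answer: 1 0 0
0 0 1
0 1 1
1 0 1
1 0 1

Derivation:
After press 1 at (1,1):
0 1 0
1 0 0
0 0 0
1 1 0
0 1 0

After press 2 at (2,1):
0 1 0
1 1 0
1 1 1
1 0 0
0 1 0

After press 3 at (2,1):
0 1 0
1 0 0
0 0 0
1 1 0
0 1 0

After press 4 at (2,2):
0 1 0
1 0 1
0 1 1
1 1 1
0 1 0

After press 5 at (4,1):
0 1 0
1 0 1
0 1 1
1 0 1
1 0 1

After press 6 at (0,0):
1 0 0
0 0 1
0 1 1
1 0 1
1 0 1

After press 7 at (2,2):
1 0 0
0 0 0
0 0 0
1 0 0
1 0 1

After press 8 at (2,2):
1 0 0
0 0 1
0 1 1
1 0 1
1 0 1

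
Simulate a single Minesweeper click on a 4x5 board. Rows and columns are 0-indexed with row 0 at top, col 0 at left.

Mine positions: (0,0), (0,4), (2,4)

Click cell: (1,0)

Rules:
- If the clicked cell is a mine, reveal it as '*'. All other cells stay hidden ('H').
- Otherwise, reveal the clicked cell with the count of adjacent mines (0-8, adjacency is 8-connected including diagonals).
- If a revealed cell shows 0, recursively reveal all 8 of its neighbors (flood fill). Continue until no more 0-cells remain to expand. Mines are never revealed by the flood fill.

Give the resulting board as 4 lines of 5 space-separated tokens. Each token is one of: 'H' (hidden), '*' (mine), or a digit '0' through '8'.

H H H H H
1 H H H H
H H H H H
H H H H H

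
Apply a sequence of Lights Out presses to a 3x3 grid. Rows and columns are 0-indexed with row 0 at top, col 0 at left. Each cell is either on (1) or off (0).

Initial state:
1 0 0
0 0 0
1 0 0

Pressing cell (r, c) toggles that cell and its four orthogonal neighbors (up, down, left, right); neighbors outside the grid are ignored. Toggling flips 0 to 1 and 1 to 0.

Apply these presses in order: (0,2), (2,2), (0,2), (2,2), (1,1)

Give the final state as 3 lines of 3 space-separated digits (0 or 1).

After press 1 at (0,2):
1 1 1
0 0 1
1 0 0

After press 2 at (2,2):
1 1 1
0 0 0
1 1 1

After press 3 at (0,2):
1 0 0
0 0 1
1 1 1

After press 4 at (2,2):
1 0 0
0 0 0
1 0 0

After press 5 at (1,1):
1 1 0
1 1 1
1 1 0

Answer: 1 1 0
1 1 1
1 1 0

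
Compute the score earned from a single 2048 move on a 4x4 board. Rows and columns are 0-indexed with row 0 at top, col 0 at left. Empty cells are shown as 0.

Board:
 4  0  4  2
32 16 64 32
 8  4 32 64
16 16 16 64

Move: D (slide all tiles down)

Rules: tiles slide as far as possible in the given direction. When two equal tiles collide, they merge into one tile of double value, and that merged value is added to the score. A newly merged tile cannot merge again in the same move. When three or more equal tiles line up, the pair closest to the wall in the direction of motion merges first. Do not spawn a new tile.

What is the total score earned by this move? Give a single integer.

Answer: 128

Derivation:
Slide down:
col 0: [4, 32, 8, 16] -> [4, 32, 8, 16]  score +0 (running 0)
col 1: [0, 16, 4, 16] -> [0, 16, 4, 16]  score +0 (running 0)
col 2: [4, 64, 32, 16] -> [4, 64, 32, 16]  score +0 (running 0)
col 3: [2, 32, 64, 64] -> [0, 2, 32, 128]  score +128 (running 128)
Board after move:
  4   0   4   0
 32  16  64   2
  8   4  32  32
 16  16  16 128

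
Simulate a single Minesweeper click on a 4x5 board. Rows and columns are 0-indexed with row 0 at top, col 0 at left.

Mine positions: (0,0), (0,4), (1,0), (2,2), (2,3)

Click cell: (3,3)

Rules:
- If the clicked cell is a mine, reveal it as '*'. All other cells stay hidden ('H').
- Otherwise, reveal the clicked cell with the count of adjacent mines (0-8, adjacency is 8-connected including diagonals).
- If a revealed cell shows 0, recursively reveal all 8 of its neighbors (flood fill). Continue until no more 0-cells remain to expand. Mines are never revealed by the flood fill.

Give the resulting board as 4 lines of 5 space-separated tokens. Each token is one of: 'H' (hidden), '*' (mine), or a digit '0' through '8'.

H H H H H
H H H H H
H H H H H
H H H 2 H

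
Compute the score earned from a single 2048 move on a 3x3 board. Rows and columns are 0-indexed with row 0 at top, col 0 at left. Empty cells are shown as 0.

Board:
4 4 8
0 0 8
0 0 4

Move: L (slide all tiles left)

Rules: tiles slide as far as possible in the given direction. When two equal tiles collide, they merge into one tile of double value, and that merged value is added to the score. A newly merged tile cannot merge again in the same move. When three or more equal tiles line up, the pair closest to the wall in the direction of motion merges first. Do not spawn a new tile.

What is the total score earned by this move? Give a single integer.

Slide left:
row 0: [4, 4, 8] -> [8, 8, 0]  score +8 (running 8)
row 1: [0, 0, 8] -> [8, 0, 0]  score +0 (running 8)
row 2: [0, 0, 4] -> [4, 0, 0]  score +0 (running 8)
Board after move:
8 8 0
8 0 0
4 0 0

Answer: 8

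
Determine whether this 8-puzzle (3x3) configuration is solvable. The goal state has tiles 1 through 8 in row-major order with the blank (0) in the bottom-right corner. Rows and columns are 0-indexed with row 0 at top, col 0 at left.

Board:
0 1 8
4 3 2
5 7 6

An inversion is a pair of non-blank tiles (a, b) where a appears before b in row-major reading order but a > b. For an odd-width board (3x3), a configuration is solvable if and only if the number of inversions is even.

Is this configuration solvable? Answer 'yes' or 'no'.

Answer: yes

Derivation:
Inversions (pairs i<j in row-major order where tile[i] > tile[j] > 0): 10
10 is even, so the puzzle is solvable.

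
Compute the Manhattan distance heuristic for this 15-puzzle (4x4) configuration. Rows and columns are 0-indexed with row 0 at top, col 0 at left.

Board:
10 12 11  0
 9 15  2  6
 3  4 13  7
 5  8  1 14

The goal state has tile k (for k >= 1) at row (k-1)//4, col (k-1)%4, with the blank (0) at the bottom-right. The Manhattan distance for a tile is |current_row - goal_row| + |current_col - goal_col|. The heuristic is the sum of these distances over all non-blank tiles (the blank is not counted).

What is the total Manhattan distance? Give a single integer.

Answer: 43

Derivation:
Tile 10: at (0,0), goal (2,1), distance |0-2|+|0-1| = 3
Tile 12: at (0,1), goal (2,3), distance |0-2|+|1-3| = 4
Tile 11: at (0,2), goal (2,2), distance |0-2|+|2-2| = 2
Tile 9: at (1,0), goal (2,0), distance |1-2|+|0-0| = 1
Tile 15: at (1,1), goal (3,2), distance |1-3|+|1-2| = 3
Tile 2: at (1,2), goal (0,1), distance |1-0|+|2-1| = 2
Tile 6: at (1,3), goal (1,1), distance |1-1|+|3-1| = 2
Tile 3: at (2,0), goal (0,2), distance |2-0|+|0-2| = 4
Tile 4: at (2,1), goal (0,3), distance |2-0|+|1-3| = 4
Tile 13: at (2,2), goal (3,0), distance |2-3|+|2-0| = 3
Tile 7: at (2,3), goal (1,2), distance |2-1|+|3-2| = 2
Tile 5: at (3,0), goal (1,0), distance |3-1|+|0-0| = 2
Tile 8: at (3,1), goal (1,3), distance |3-1|+|1-3| = 4
Tile 1: at (3,2), goal (0,0), distance |3-0|+|2-0| = 5
Tile 14: at (3,3), goal (3,1), distance |3-3|+|3-1| = 2
Sum: 3 + 4 + 2 + 1 + 3 + 2 + 2 + 4 + 4 + 3 + 2 + 2 + 4 + 5 + 2 = 43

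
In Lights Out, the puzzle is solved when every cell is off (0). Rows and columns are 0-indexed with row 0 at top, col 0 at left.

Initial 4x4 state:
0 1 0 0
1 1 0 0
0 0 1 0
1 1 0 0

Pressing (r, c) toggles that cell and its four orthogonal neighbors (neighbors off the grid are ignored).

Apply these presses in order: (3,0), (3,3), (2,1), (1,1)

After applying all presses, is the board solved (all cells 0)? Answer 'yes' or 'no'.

After press 1 at (3,0):
0 1 0 0
1 1 0 0
1 0 1 0
0 0 0 0

After press 2 at (3,3):
0 1 0 0
1 1 0 0
1 0 1 1
0 0 1 1

After press 3 at (2,1):
0 1 0 0
1 0 0 0
0 1 0 1
0 1 1 1

After press 4 at (1,1):
0 0 0 0
0 1 1 0
0 0 0 1
0 1 1 1

Lights still on: 6

Answer: no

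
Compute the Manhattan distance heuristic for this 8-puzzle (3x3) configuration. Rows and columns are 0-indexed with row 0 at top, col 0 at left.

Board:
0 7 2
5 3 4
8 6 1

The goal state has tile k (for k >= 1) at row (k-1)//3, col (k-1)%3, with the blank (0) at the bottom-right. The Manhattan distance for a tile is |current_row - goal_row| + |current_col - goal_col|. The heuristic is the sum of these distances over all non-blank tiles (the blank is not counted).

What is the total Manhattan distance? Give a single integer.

Tile 7: at (0,1), goal (2,0), distance |0-2|+|1-0| = 3
Tile 2: at (0,2), goal (0,1), distance |0-0|+|2-1| = 1
Tile 5: at (1,0), goal (1,1), distance |1-1|+|0-1| = 1
Tile 3: at (1,1), goal (0,2), distance |1-0|+|1-2| = 2
Tile 4: at (1,2), goal (1,0), distance |1-1|+|2-0| = 2
Tile 8: at (2,0), goal (2,1), distance |2-2|+|0-1| = 1
Tile 6: at (2,1), goal (1,2), distance |2-1|+|1-2| = 2
Tile 1: at (2,2), goal (0,0), distance |2-0|+|2-0| = 4
Sum: 3 + 1 + 1 + 2 + 2 + 1 + 2 + 4 = 16

Answer: 16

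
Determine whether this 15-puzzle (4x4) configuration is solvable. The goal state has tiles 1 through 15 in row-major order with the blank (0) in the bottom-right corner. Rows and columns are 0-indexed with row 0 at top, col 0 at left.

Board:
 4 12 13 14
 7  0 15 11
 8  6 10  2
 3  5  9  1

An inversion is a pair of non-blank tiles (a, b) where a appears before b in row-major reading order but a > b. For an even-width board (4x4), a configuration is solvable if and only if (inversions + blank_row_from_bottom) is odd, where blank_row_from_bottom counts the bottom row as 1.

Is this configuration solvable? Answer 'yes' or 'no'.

Answer: no

Derivation:
Inversions: 73
Blank is in row 1 (0-indexed from top), which is row 3 counting from the bottom (bottom = 1).
73 + 3 = 76, which is even, so the puzzle is not solvable.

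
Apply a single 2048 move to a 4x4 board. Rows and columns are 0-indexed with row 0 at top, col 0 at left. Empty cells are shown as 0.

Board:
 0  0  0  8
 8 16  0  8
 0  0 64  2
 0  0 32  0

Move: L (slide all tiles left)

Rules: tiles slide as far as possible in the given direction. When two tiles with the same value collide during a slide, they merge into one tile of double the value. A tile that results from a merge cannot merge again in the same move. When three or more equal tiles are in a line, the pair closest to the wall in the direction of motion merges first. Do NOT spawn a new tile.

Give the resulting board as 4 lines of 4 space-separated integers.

Slide left:
row 0: [0, 0, 0, 8] -> [8, 0, 0, 0]
row 1: [8, 16, 0, 8] -> [8, 16, 8, 0]
row 2: [0, 0, 64, 2] -> [64, 2, 0, 0]
row 3: [0, 0, 32, 0] -> [32, 0, 0, 0]

Answer:  8  0  0  0
 8 16  8  0
64  2  0  0
32  0  0  0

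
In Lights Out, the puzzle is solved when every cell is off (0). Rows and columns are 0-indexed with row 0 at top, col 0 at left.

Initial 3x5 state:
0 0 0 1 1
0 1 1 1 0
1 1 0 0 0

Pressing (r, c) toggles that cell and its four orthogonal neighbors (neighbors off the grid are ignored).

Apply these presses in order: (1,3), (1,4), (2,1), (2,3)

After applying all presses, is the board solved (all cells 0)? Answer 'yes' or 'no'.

After press 1 at (1,3):
0 0 0 0 1
0 1 0 0 1
1 1 0 1 0

After press 2 at (1,4):
0 0 0 0 0
0 1 0 1 0
1 1 0 1 1

After press 3 at (2,1):
0 0 0 0 0
0 0 0 1 0
0 0 1 1 1

After press 4 at (2,3):
0 0 0 0 0
0 0 0 0 0
0 0 0 0 0

Lights still on: 0

Answer: yes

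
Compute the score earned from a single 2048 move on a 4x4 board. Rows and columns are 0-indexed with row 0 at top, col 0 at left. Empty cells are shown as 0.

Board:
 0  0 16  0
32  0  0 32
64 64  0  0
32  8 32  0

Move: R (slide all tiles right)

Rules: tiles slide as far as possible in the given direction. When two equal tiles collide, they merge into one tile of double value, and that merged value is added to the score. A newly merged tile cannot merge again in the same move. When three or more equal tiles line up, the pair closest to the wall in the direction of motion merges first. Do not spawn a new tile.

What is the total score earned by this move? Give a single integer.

Answer: 192

Derivation:
Slide right:
row 0: [0, 0, 16, 0] -> [0, 0, 0, 16]  score +0 (running 0)
row 1: [32, 0, 0, 32] -> [0, 0, 0, 64]  score +64 (running 64)
row 2: [64, 64, 0, 0] -> [0, 0, 0, 128]  score +128 (running 192)
row 3: [32, 8, 32, 0] -> [0, 32, 8, 32]  score +0 (running 192)
Board after move:
  0   0   0  16
  0   0   0  64
  0   0   0 128
  0  32   8  32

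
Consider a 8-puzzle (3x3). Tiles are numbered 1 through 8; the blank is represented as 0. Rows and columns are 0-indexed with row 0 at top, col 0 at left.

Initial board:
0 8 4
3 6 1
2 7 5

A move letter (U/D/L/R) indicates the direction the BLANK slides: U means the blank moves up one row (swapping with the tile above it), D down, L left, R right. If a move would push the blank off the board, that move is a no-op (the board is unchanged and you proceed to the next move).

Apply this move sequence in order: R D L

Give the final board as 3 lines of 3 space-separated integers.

After move 1 (R):
8 0 4
3 6 1
2 7 5

After move 2 (D):
8 6 4
3 0 1
2 7 5

After move 3 (L):
8 6 4
0 3 1
2 7 5

Answer: 8 6 4
0 3 1
2 7 5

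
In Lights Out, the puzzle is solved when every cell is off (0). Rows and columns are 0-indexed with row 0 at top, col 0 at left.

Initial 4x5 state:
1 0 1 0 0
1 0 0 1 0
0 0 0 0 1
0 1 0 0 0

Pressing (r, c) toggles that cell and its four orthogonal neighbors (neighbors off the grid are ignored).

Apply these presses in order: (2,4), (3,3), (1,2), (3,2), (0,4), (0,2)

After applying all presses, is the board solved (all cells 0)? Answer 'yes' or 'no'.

Answer: no

Derivation:
After press 1 at (2,4):
1 0 1 0 0
1 0 0 1 1
0 0 0 1 0
0 1 0 0 1

After press 2 at (3,3):
1 0 1 0 0
1 0 0 1 1
0 0 0 0 0
0 1 1 1 0

After press 3 at (1,2):
1 0 0 0 0
1 1 1 0 1
0 0 1 0 0
0 1 1 1 0

After press 4 at (3,2):
1 0 0 0 0
1 1 1 0 1
0 0 0 0 0
0 0 0 0 0

After press 5 at (0,4):
1 0 0 1 1
1 1 1 0 0
0 0 0 0 0
0 0 0 0 0

After press 6 at (0,2):
1 1 1 0 1
1 1 0 0 0
0 0 0 0 0
0 0 0 0 0

Lights still on: 6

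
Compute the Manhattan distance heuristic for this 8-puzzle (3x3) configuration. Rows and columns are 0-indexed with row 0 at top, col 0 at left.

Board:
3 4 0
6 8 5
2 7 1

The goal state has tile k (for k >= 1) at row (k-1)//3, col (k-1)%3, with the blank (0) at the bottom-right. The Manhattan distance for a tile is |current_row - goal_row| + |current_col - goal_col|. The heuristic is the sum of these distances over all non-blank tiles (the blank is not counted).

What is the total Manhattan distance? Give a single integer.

Answer: 16

Derivation:
Tile 3: (0,0)->(0,2) = 2
Tile 4: (0,1)->(1,0) = 2
Tile 6: (1,0)->(1,2) = 2
Tile 8: (1,1)->(2,1) = 1
Tile 5: (1,2)->(1,1) = 1
Tile 2: (2,0)->(0,1) = 3
Tile 7: (2,1)->(2,0) = 1
Tile 1: (2,2)->(0,0) = 4
Sum: 2 + 2 + 2 + 1 + 1 + 3 + 1 + 4 = 16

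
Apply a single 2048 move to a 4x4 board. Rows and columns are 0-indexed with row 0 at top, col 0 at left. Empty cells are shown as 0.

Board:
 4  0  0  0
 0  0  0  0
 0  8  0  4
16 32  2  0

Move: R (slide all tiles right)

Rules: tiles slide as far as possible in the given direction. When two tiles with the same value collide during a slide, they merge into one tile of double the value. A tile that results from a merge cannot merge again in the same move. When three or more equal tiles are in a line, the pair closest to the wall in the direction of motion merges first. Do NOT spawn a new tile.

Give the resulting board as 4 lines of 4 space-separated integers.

Slide right:
row 0: [4, 0, 0, 0] -> [0, 0, 0, 4]
row 1: [0, 0, 0, 0] -> [0, 0, 0, 0]
row 2: [0, 8, 0, 4] -> [0, 0, 8, 4]
row 3: [16, 32, 2, 0] -> [0, 16, 32, 2]

Answer:  0  0  0  4
 0  0  0  0
 0  0  8  4
 0 16 32  2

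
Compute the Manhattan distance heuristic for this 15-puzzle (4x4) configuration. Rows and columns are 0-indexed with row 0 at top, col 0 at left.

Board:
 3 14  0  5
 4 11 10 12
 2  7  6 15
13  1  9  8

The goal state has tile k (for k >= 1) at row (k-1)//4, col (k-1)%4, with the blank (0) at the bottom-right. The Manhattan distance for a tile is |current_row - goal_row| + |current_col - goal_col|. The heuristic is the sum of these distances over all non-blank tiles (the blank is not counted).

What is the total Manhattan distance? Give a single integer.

Tile 3: at (0,0), goal (0,2), distance |0-0|+|0-2| = 2
Tile 14: at (0,1), goal (3,1), distance |0-3|+|1-1| = 3
Tile 5: at (0,3), goal (1,0), distance |0-1|+|3-0| = 4
Tile 4: at (1,0), goal (0,3), distance |1-0|+|0-3| = 4
Tile 11: at (1,1), goal (2,2), distance |1-2|+|1-2| = 2
Tile 10: at (1,2), goal (2,1), distance |1-2|+|2-1| = 2
Tile 12: at (1,3), goal (2,3), distance |1-2|+|3-3| = 1
Tile 2: at (2,0), goal (0,1), distance |2-0|+|0-1| = 3
Tile 7: at (2,1), goal (1,2), distance |2-1|+|1-2| = 2
Tile 6: at (2,2), goal (1,1), distance |2-1|+|2-1| = 2
Tile 15: at (2,3), goal (3,2), distance |2-3|+|3-2| = 2
Tile 13: at (3,0), goal (3,0), distance |3-3|+|0-0| = 0
Tile 1: at (3,1), goal (0,0), distance |3-0|+|1-0| = 4
Tile 9: at (3,2), goal (2,0), distance |3-2|+|2-0| = 3
Tile 8: at (3,3), goal (1,3), distance |3-1|+|3-3| = 2
Sum: 2 + 3 + 4 + 4 + 2 + 2 + 1 + 3 + 2 + 2 + 2 + 0 + 4 + 3 + 2 = 36

Answer: 36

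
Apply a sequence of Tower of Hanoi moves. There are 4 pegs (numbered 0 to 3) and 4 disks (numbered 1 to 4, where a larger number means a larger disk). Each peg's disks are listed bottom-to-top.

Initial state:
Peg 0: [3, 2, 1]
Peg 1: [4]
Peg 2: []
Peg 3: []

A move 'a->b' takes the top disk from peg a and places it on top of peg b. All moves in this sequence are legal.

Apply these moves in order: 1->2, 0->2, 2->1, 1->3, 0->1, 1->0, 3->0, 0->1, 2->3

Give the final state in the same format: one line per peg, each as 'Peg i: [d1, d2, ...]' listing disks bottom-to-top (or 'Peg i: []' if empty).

After move 1 (1->2):
Peg 0: [3, 2, 1]
Peg 1: []
Peg 2: [4]
Peg 3: []

After move 2 (0->2):
Peg 0: [3, 2]
Peg 1: []
Peg 2: [4, 1]
Peg 3: []

After move 3 (2->1):
Peg 0: [3, 2]
Peg 1: [1]
Peg 2: [4]
Peg 3: []

After move 4 (1->3):
Peg 0: [3, 2]
Peg 1: []
Peg 2: [4]
Peg 3: [1]

After move 5 (0->1):
Peg 0: [3]
Peg 1: [2]
Peg 2: [4]
Peg 3: [1]

After move 6 (1->0):
Peg 0: [3, 2]
Peg 1: []
Peg 2: [4]
Peg 3: [1]

After move 7 (3->0):
Peg 0: [3, 2, 1]
Peg 1: []
Peg 2: [4]
Peg 3: []

After move 8 (0->1):
Peg 0: [3, 2]
Peg 1: [1]
Peg 2: [4]
Peg 3: []

After move 9 (2->3):
Peg 0: [3, 2]
Peg 1: [1]
Peg 2: []
Peg 3: [4]

Answer: Peg 0: [3, 2]
Peg 1: [1]
Peg 2: []
Peg 3: [4]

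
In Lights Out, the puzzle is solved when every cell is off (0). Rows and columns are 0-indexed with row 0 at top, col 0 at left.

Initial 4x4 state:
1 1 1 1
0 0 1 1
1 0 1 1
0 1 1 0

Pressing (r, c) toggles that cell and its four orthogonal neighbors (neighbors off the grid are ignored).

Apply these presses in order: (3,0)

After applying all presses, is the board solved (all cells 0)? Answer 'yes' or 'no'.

Answer: no

Derivation:
After press 1 at (3,0):
1 1 1 1
0 0 1 1
0 0 1 1
1 0 1 0

Lights still on: 10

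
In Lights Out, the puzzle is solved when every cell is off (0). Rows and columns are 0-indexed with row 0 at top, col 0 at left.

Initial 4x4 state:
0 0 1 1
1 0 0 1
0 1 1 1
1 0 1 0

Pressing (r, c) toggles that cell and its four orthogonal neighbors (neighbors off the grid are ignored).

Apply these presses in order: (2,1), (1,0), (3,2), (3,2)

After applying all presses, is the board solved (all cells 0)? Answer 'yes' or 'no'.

Answer: no

Derivation:
After press 1 at (2,1):
0 0 1 1
1 1 0 1
1 0 0 1
1 1 1 0

After press 2 at (1,0):
1 0 1 1
0 0 0 1
0 0 0 1
1 1 1 0

After press 3 at (3,2):
1 0 1 1
0 0 0 1
0 0 1 1
1 0 0 1

After press 4 at (3,2):
1 0 1 1
0 0 0 1
0 0 0 1
1 1 1 0

Lights still on: 8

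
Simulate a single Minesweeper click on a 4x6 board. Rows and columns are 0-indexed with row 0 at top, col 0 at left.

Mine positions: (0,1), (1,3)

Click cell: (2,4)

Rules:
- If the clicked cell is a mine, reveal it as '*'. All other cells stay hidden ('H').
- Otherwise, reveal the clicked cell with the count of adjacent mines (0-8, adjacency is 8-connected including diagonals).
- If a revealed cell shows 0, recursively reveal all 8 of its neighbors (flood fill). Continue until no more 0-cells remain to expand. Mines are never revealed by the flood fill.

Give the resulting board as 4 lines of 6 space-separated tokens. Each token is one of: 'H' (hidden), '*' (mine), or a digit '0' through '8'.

H H H H H H
H H H H H H
H H H H 1 H
H H H H H H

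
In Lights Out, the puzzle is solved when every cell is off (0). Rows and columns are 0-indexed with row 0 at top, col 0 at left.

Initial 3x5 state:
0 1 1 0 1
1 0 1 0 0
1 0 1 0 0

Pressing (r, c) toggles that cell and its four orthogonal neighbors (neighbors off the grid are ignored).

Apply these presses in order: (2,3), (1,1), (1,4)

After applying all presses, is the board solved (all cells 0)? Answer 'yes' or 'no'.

After press 1 at (2,3):
0 1 1 0 1
1 0 1 1 0
1 0 0 1 1

After press 2 at (1,1):
0 0 1 0 1
0 1 0 1 0
1 1 0 1 1

After press 3 at (1,4):
0 0 1 0 0
0 1 0 0 1
1 1 0 1 0

Lights still on: 6

Answer: no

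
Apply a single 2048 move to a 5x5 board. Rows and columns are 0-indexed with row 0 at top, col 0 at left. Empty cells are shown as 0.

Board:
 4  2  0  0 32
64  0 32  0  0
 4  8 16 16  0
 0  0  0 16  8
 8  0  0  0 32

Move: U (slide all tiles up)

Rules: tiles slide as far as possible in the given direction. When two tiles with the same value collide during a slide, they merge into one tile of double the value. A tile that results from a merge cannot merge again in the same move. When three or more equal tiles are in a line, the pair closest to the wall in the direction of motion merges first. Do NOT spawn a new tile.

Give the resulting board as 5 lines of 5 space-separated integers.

Slide up:
col 0: [4, 64, 4, 0, 8] -> [4, 64, 4, 8, 0]
col 1: [2, 0, 8, 0, 0] -> [2, 8, 0, 0, 0]
col 2: [0, 32, 16, 0, 0] -> [32, 16, 0, 0, 0]
col 3: [0, 0, 16, 16, 0] -> [32, 0, 0, 0, 0]
col 4: [32, 0, 0, 8, 32] -> [32, 8, 32, 0, 0]

Answer:  4  2 32 32 32
64  8 16  0  8
 4  0  0  0 32
 8  0  0  0  0
 0  0  0  0  0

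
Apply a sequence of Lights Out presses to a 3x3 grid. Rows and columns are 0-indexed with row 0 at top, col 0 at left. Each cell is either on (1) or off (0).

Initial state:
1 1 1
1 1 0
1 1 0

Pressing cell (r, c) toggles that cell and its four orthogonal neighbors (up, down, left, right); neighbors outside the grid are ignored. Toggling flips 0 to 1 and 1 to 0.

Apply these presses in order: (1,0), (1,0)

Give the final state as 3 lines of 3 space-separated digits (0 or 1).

Answer: 1 1 1
1 1 0
1 1 0

Derivation:
After press 1 at (1,0):
0 1 1
0 0 0
0 1 0

After press 2 at (1,0):
1 1 1
1 1 0
1 1 0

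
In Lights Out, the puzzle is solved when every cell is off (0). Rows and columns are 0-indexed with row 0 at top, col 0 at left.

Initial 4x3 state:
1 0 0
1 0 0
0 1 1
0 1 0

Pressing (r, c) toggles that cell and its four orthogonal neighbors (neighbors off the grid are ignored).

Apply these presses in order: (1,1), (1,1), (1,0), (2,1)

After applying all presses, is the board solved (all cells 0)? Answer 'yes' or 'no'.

Answer: yes

Derivation:
After press 1 at (1,1):
1 1 0
0 1 1
0 0 1
0 1 0

After press 2 at (1,1):
1 0 0
1 0 0
0 1 1
0 1 0

After press 3 at (1,0):
0 0 0
0 1 0
1 1 1
0 1 0

After press 4 at (2,1):
0 0 0
0 0 0
0 0 0
0 0 0

Lights still on: 0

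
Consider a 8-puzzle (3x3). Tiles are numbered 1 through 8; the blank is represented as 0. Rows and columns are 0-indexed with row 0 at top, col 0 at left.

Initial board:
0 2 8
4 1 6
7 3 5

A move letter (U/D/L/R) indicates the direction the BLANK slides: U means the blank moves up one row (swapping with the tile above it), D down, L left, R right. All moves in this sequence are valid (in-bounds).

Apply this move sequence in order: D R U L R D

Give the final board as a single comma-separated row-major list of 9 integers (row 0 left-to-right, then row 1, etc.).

After move 1 (D):
4 2 8
0 1 6
7 3 5

After move 2 (R):
4 2 8
1 0 6
7 3 5

After move 3 (U):
4 0 8
1 2 6
7 3 5

After move 4 (L):
0 4 8
1 2 6
7 3 5

After move 5 (R):
4 0 8
1 2 6
7 3 5

After move 6 (D):
4 2 8
1 0 6
7 3 5

Answer: 4, 2, 8, 1, 0, 6, 7, 3, 5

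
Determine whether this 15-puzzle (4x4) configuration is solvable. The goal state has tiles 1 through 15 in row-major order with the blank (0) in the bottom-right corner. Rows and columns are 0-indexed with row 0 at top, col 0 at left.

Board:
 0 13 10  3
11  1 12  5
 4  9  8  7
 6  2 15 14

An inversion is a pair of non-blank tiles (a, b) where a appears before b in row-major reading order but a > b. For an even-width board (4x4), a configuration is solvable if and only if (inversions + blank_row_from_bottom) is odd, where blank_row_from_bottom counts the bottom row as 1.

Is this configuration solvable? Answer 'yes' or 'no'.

Inversions: 52
Blank is in row 0 (0-indexed from top), which is row 4 counting from the bottom (bottom = 1).
52 + 4 = 56, which is even, so the puzzle is not solvable.

Answer: no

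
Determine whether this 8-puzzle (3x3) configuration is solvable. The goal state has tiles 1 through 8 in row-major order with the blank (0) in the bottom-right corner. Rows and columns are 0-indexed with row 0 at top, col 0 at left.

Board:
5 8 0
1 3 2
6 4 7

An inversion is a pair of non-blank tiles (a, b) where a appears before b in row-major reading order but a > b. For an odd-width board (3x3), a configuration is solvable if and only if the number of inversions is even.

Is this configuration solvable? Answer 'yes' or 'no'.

Answer: yes

Derivation:
Inversions (pairs i<j in row-major order where tile[i] > tile[j] > 0): 12
12 is even, so the puzzle is solvable.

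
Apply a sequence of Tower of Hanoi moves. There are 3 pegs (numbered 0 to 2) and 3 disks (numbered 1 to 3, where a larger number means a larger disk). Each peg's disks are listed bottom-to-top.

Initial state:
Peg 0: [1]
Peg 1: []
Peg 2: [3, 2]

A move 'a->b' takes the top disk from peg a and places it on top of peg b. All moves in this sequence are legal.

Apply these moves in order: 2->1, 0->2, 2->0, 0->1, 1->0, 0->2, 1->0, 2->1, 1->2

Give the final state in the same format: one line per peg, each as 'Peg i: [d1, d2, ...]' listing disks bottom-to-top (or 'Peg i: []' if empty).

Answer: Peg 0: [2]
Peg 1: []
Peg 2: [3, 1]

Derivation:
After move 1 (2->1):
Peg 0: [1]
Peg 1: [2]
Peg 2: [3]

After move 2 (0->2):
Peg 0: []
Peg 1: [2]
Peg 2: [3, 1]

After move 3 (2->0):
Peg 0: [1]
Peg 1: [2]
Peg 2: [3]

After move 4 (0->1):
Peg 0: []
Peg 1: [2, 1]
Peg 2: [3]

After move 5 (1->0):
Peg 0: [1]
Peg 1: [2]
Peg 2: [3]

After move 6 (0->2):
Peg 0: []
Peg 1: [2]
Peg 2: [3, 1]

After move 7 (1->0):
Peg 0: [2]
Peg 1: []
Peg 2: [3, 1]

After move 8 (2->1):
Peg 0: [2]
Peg 1: [1]
Peg 2: [3]

After move 9 (1->2):
Peg 0: [2]
Peg 1: []
Peg 2: [3, 1]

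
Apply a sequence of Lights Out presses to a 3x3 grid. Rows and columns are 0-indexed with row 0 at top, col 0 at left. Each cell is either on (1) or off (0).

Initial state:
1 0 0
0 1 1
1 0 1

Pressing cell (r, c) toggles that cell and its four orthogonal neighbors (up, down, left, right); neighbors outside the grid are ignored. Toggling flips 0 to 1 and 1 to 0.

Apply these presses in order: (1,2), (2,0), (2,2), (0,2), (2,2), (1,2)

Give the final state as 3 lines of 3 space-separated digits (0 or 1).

After press 1 at (1,2):
1 0 1
0 0 0
1 0 0

After press 2 at (2,0):
1 0 1
1 0 0
0 1 0

After press 3 at (2,2):
1 0 1
1 0 1
0 0 1

After press 4 at (0,2):
1 1 0
1 0 0
0 0 1

After press 5 at (2,2):
1 1 0
1 0 1
0 1 0

After press 6 at (1,2):
1 1 1
1 1 0
0 1 1

Answer: 1 1 1
1 1 0
0 1 1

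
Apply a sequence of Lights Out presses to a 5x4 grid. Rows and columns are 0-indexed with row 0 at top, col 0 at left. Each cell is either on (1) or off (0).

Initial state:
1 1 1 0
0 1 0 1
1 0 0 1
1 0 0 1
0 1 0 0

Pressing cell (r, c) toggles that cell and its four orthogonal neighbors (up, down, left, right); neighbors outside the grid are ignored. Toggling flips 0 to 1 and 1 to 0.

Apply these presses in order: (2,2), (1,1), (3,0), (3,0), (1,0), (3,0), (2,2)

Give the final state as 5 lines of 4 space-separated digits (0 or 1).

After press 1 at (2,2):
1 1 1 0
0 1 1 1
1 1 1 0
1 0 1 1
0 1 0 0

After press 2 at (1,1):
1 0 1 0
1 0 0 1
1 0 1 0
1 0 1 1
0 1 0 0

After press 3 at (3,0):
1 0 1 0
1 0 0 1
0 0 1 0
0 1 1 1
1 1 0 0

After press 4 at (3,0):
1 0 1 0
1 0 0 1
1 0 1 0
1 0 1 1
0 1 0 0

After press 5 at (1,0):
0 0 1 0
0 1 0 1
0 0 1 0
1 0 1 1
0 1 0 0

After press 6 at (3,0):
0 0 1 0
0 1 0 1
1 0 1 0
0 1 1 1
1 1 0 0

After press 7 at (2,2):
0 0 1 0
0 1 1 1
1 1 0 1
0 1 0 1
1 1 0 0

Answer: 0 0 1 0
0 1 1 1
1 1 0 1
0 1 0 1
1 1 0 0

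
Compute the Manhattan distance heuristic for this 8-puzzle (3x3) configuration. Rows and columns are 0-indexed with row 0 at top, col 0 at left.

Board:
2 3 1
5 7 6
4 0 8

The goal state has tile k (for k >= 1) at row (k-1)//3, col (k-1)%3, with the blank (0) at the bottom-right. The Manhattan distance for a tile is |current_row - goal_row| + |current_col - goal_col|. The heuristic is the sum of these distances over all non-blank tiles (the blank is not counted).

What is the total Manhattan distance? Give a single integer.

Tile 2: at (0,0), goal (0,1), distance |0-0|+|0-1| = 1
Tile 3: at (0,1), goal (0,2), distance |0-0|+|1-2| = 1
Tile 1: at (0,2), goal (0,0), distance |0-0|+|2-0| = 2
Tile 5: at (1,0), goal (1,1), distance |1-1|+|0-1| = 1
Tile 7: at (1,1), goal (2,0), distance |1-2|+|1-0| = 2
Tile 6: at (1,2), goal (1,2), distance |1-1|+|2-2| = 0
Tile 4: at (2,0), goal (1,0), distance |2-1|+|0-0| = 1
Tile 8: at (2,2), goal (2,1), distance |2-2|+|2-1| = 1
Sum: 1 + 1 + 2 + 1 + 2 + 0 + 1 + 1 = 9

Answer: 9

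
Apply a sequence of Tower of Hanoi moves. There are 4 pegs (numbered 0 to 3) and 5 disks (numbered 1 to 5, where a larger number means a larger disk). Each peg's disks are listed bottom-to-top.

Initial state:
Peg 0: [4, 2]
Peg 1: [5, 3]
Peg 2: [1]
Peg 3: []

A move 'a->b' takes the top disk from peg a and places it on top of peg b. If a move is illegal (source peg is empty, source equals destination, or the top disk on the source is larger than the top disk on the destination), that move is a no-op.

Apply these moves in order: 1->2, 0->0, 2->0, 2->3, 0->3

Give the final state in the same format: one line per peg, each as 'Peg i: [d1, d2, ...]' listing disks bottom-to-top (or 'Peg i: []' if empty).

Answer: Peg 0: [4, 2]
Peg 1: [5, 3]
Peg 2: []
Peg 3: [1]

Derivation:
After move 1 (1->2):
Peg 0: [4, 2]
Peg 1: [5, 3]
Peg 2: [1]
Peg 3: []

After move 2 (0->0):
Peg 0: [4, 2]
Peg 1: [5, 3]
Peg 2: [1]
Peg 3: []

After move 3 (2->0):
Peg 0: [4, 2, 1]
Peg 1: [5, 3]
Peg 2: []
Peg 3: []

After move 4 (2->3):
Peg 0: [4, 2, 1]
Peg 1: [5, 3]
Peg 2: []
Peg 3: []

After move 5 (0->3):
Peg 0: [4, 2]
Peg 1: [5, 3]
Peg 2: []
Peg 3: [1]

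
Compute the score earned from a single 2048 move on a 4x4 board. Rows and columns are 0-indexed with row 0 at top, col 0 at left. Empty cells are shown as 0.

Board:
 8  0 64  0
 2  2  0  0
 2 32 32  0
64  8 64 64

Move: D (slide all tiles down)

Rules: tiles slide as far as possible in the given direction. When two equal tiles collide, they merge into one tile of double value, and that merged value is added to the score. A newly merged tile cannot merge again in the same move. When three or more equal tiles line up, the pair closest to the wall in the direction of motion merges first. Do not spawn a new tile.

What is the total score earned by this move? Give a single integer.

Slide down:
col 0: [8, 2, 2, 64] -> [0, 8, 4, 64]  score +4 (running 4)
col 1: [0, 2, 32, 8] -> [0, 2, 32, 8]  score +0 (running 4)
col 2: [64, 0, 32, 64] -> [0, 64, 32, 64]  score +0 (running 4)
col 3: [0, 0, 0, 64] -> [0, 0, 0, 64]  score +0 (running 4)
Board after move:
 0  0  0  0
 8  2 64  0
 4 32 32  0
64  8 64 64

Answer: 4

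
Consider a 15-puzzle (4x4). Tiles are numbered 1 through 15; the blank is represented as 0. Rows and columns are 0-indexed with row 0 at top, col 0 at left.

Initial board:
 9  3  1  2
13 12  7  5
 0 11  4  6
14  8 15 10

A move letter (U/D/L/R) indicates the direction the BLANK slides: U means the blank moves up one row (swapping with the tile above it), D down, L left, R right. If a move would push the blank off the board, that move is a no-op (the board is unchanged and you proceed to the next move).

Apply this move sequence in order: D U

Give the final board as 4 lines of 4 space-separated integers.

After move 1 (D):
 9  3  1  2
13 12  7  5
14 11  4  6
 0  8 15 10

After move 2 (U):
 9  3  1  2
13 12  7  5
 0 11  4  6
14  8 15 10

Answer:  9  3  1  2
13 12  7  5
 0 11  4  6
14  8 15 10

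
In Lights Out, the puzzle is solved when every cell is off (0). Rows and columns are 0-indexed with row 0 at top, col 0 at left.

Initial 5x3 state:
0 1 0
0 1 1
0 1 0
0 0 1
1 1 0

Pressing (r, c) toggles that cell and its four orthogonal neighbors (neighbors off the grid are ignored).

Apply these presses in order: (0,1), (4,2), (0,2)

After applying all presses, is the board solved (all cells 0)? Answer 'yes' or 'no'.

Answer: no

Derivation:
After press 1 at (0,1):
1 0 1
0 0 1
0 1 0
0 0 1
1 1 0

After press 2 at (4,2):
1 0 1
0 0 1
0 1 0
0 0 0
1 0 1

After press 3 at (0,2):
1 1 0
0 0 0
0 1 0
0 0 0
1 0 1

Lights still on: 5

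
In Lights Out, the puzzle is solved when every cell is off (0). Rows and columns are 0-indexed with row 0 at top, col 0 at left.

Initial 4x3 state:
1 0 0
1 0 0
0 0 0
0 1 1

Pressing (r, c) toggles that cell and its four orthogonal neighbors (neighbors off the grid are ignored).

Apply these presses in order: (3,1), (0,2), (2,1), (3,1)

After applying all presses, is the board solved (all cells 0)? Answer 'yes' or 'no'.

After press 1 at (3,1):
1 0 0
1 0 0
0 1 0
1 0 0

After press 2 at (0,2):
1 1 1
1 0 1
0 1 0
1 0 0

After press 3 at (2,1):
1 1 1
1 1 1
1 0 1
1 1 0

After press 4 at (3,1):
1 1 1
1 1 1
1 1 1
0 0 1

Lights still on: 10

Answer: no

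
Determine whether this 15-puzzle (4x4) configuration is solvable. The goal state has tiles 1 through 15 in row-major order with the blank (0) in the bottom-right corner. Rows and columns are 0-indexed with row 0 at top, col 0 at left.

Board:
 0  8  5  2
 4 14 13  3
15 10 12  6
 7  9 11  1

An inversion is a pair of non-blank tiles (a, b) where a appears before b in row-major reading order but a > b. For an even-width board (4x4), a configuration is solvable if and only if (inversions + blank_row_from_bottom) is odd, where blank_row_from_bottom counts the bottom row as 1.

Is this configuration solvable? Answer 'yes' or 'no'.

Answer: no

Derivation:
Inversions: 52
Blank is in row 0 (0-indexed from top), which is row 4 counting from the bottom (bottom = 1).
52 + 4 = 56, which is even, so the puzzle is not solvable.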